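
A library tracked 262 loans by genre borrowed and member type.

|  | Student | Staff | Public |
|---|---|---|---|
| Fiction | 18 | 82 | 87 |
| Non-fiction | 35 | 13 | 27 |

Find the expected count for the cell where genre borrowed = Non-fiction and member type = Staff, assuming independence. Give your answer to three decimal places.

27.195

Row total (Non-fiction) = 75; column total (Staff) = 95; grand total N = 262.
Expected count = (row total × column total) / N = 75 × 95 / 262 = 27.195.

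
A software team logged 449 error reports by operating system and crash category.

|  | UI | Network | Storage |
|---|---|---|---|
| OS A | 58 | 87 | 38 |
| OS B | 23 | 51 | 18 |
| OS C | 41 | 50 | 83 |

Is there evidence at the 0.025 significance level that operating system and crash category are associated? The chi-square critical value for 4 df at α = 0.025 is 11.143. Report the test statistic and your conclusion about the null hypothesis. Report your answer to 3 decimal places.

40.744; reject H₀

Row totals: 183, 92, 174. Column totals: 122, 188, 139. Grand total N = 449.
Expected counts (row total × column total / N):
  OS A, UI: 183×122/449 = 49.7238
  OS A, Network: 183×188/449 = 76.6236
  OS A, Storage: 183×139/449 = 56.6526
  OS B, UI: 92×122/449 = 24.9978
  OS B, Network: 92×188/449 = 38.5212
  OS B, Storage: 92×139/449 = 28.4811
  OS C, UI: 174×122/449 = 47.2784
  OS C, Network: 174×188/449 = 72.8552
  OS C, Storage: 174×139/449 = 53.8664
Contributions (O − E)²/E:
  (58 − 49.7238)²/49.7238 = 1.3775
  (87 − 76.6236)²/76.6236 = 1.4052
  (38 − 56.6526)²/56.6526 = 6.1413
  (23 − 24.9978)²/24.9978 = 0.1597
  (51 − 38.5212)²/38.5212 = 4.0425
  (18 − 28.4811)²/28.4811 = 3.8571
  (41 − 47.2784)²/47.2784 = 0.8337
  (50 − 72.8552)²/72.8552 = 7.1698
  (83 − 53.8664)²/53.8664 = 15.7569
χ² = 1.3775 + 1.4052 + 6.1413 + 0.1597 + 4.0425 + 3.8571 + 0.8337 + 7.1698 + 15.7569 = 40.744
df = (3−1)(3−1) = 4. Since 40.744 > 11.143, reject the null hypothesis of independence at α = 0.025.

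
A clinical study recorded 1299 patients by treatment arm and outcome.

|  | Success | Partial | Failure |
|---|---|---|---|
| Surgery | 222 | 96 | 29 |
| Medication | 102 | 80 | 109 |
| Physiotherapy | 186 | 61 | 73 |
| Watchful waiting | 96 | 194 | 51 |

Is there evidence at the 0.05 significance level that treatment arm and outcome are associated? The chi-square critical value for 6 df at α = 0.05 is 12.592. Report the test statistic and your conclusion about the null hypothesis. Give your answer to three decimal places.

220.616; reject H₀

Row totals: 347, 291, 320, 341. Column totals: 606, 431, 262. Grand total N = 1299.
Expected counts (row total × column total / N):
  Surgery, Success: 347×606/1299 = 161.8799
  Surgery, Partial: 347×431/1299 = 115.1324
  Surgery, Failure: 347×262/1299 = 69.9877
  Medication, Success: 291×606/1299 = 135.7552
  Medication, Partial: 291×431/1299 = 96.5520
  Medication, Failure: 291×262/1299 = 58.6928
  Physiotherapy, Success: 320×606/1299 = 149.2841
  Physiotherapy, Partial: 320×431/1299 = 106.1740
  Physiotherapy, Failure: 320×262/1299 = 64.5420
  Watchful waiting, Success: 341×606/1299 = 159.0808
  Watchful waiting, Partial: 341×431/1299 = 113.1416
  Watchful waiting, Failure: 341×262/1299 = 68.7775
Contributions (O − E)²/E:
  (222 − 161.8799)²/161.8799 = 22.3278
  (96 − 115.1324)²/115.1324 = 3.1794
  (29 − 69.9877)²/69.9877 = 24.0041
  (102 − 135.7552)²/135.7552 = 8.3931
  (80 − 96.5520)²/96.5520 = 2.8375
  (109 − 58.6928)²/58.6928 = 43.1197
  (186 − 149.2841)²/149.2841 = 9.0301
  (61 − 106.1740)²/106.1740 = 19.2202
  (73 − 64.5420)²/64.5420 = 1.1084
  (96 − 159.0808)²/159.0808 = 25.0136
  (194 − 113.1416)²/113.1416 = 57.7867
  (51 − 68.7775)²/68.7775 = 4.5951
χ² = 22.3278 + 3.1794 + 24.0041 + 8.3931 + 2.8375 + 43.1197 + 9.0301 + 19.2202 + 1.1084 + 25.0136 + 57.7867 + 4.5951 = 220.616
df = (4−1)(3−1) = 6. Since 220.616 > 12.592, reject the null hypothesis of independence at α = 0.05.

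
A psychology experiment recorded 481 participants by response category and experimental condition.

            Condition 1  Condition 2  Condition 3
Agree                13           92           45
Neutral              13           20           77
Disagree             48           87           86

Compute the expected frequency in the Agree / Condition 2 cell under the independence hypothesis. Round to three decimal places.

Row total (Agree) = 150; column total (Condition 2) = 199; grand total N = 481.
Expected count = (row total × column total) / N = 150 × 199 / 481 = 62.058.

62.058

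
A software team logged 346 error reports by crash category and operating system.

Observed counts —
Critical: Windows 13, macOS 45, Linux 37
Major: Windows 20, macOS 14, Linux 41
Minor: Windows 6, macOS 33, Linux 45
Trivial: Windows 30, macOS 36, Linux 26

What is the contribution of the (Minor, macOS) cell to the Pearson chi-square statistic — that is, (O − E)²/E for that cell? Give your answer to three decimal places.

0.119

Row total (Minor) = 84; column total (macOS) = 128; N = 346.
Expected count E = 84 × 128 / 346 = 31.07514.
Contribution = (O − E)²/E = (33 − 31.07514)² / 31.07514 = 0.119.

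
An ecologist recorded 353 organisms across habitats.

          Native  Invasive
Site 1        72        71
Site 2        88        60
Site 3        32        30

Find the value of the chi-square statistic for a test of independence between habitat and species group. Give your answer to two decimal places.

2.67

Row totals: 143, 148, 62. Column totals: 192, 161. Grand total N = 353.
Expected counts (row total × column total / N):
  Site 1, Native: 143×192/353 = 77.779
  Site 1, Invasive: 143×161/353 = 65.221
  Site 2, Native: 148×192/353 = 80.499
  Site 2, Invasive: 148×161/353 = 67.501
  Site 3, Native: 62×192/353 = 33.722
  Site 3, Invasive: 62×161/353 = 28.278
Contributions (O − E)²/E:
  (72 − 77.779)²/77.779 = 0.4294
  (71 − 65.221)²/65.221 = 0.5121
  (88 − 80.499)²/80.499 = 0.6990
  (60 − 67.501)²/67.501 = 0.8335
  (32 − 33.722)²/33.722 = 0.0879
  (30 − 28.278)²/28.278 = 0.1049
χ² = 0.4294 + 0.5121 + 0.6990 + 0.8335 + 0.0879 + 0.1049 = 2.67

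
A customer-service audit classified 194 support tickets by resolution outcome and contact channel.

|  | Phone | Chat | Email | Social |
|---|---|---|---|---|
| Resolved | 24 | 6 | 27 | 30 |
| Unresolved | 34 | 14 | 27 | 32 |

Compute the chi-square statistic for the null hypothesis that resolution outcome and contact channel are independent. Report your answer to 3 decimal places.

Row totals: 87, 107. Column totals: 58, 20, 54, 62. Grand total N = 194.
Expected counts (row total × column total / N):
  Resolved, Phone: 87×58/194 = 26.0103
  Resolved, Chat: 87×20/194 = 8.9691
  Resolved, Email: 87×54/194 = 24.2165
  Resolved, Social: 87×62/194 = 27.8041
  Unresolved, Phone: 107×58/194 = 31.9897
  Unresolved, Chat: 107×20/194 = 11.0309
  Unresolved, Email: 107×54/194 = 29.7835
  Unresolved, Social: 107×62/194 = 34.1959
Contributions (O − E)²/E:
  (24 − 26.0103)²/26.0103 = 0.1554
  (6 − 8.9691)²/8.9691 = 0.9829
  (27 − 24.2165)²/24.2165 = 0.3199
  (30 − 27.8041)²/27.8041 = 0.1734
  (34 − 31.9897)²/31.9897 = 0.1263
  (14 − 11.0309)²/11.0309 = 0.7992
  (27 − 29.7835)²/29.7835 = 0.2601
  (32 − 34.1959)²/34.1959 = 0.1410
χ² = 0.1554 + 0.9829 + 0.3199 + 0.1734 + 0.1263 + 0.7992 + 0.2601 + 0.1410 = 2.958

2.958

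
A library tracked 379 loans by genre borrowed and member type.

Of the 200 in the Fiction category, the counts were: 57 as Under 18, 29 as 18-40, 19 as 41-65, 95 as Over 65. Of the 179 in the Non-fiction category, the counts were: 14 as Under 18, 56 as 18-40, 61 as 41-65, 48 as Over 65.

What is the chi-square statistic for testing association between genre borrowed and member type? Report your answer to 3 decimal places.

71.171

Row totals: 200, 179. Column totals: 71, 85, 80, 143. Grand total N = 379.
Expected counts (row total × column total / N):
  Fiction, Under 18: 200×71/379 = 37.4670
  Fiction, 18-40: 200×85/379 = 44.8549
  Fiction, 41-65: 200×80/379 = 42.2164
  Fiction, Over 65: 200×143/379 = 75.4617
  Non-fiction, Under 18: 179×71/379 = 33.5330
  Non-fiction, 18-40: 179×85/379 = 40.1451
  Non-fiction, 41-65: 179×80/379 = 37.7836
  Non-fiction, Over 65: 179×143/379 = 67.5383
Contributions (O − E)²/E:
  (57 − 37.4670)²/37.4670 = 10.1833
  (29 − 44.8549)²/44.8549 = 5.6042
  (19 − 42.2164)²/42.2164 = 12.7676
  (95 − 75.4617)²/75.4617 = 5.0588
  (14 − 33.5330)²/33.5330 = 11.3780
  (56 − 40.1451)²/40.1451 = 6.2617
  (61 − 37.7836)²/37.7836 = 14.2655
  (48 − 67.5383)²/67.5383 = 5.6523
χ² = 10.1833 + 5.6042 + 12.7676 + 5.0588 + 11.3780 + 6.2617 + 14.2655 + 5.6523 = 71.171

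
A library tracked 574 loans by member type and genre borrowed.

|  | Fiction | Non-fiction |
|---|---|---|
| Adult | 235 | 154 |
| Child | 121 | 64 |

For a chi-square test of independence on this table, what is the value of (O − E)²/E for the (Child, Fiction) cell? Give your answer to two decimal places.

0.34

Row total (Child) = 185; column total (Fiction) = 356; N = 574.
Expected count E = 185 × 356 / 574 = 114.739.
Contribution = (O − E)²/E = (121 − 114.739)² / 114.739 = 0.34.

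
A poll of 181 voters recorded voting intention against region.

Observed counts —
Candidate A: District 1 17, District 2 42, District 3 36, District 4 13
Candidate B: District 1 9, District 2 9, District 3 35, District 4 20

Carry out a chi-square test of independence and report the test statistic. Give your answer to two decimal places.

19.27

Row totals: 108, 73. Column totals: 26, 51, 71, 33. Grand total N = 181.
Expected counts (row total × column total / N):
  Candidate A, District 1: 108×26/181 = 15.514
  Candidate A, District 2: 108×51/181 = 30.431
  Candidate A, District 3: 108×71/181 = 42.365
  Candidate A, District 4: 108×33/181 = 19.691
  Candidate B, District 1: 73×26/181 = 10.486
  Candidate B, District 2: 73×51/181 = 20.569
  Candidate B, District 3: 73×71/181 = 28.635
  Candidate B, District 4: 73×33/181 = 13.309
Contributions (O − E)²/E:
  (17 − 15.514)²/15.514 = 0.1423
  (42 − 30.431)²/30.431 = 4.3982
  (36 − 42.365)²/42.365 = 0.9563
  (13 − 19.691)²/19.691 = 2.2736
  (9 − 10.486)²/10.486 = 0.2106
  (9 − 20.569)²/20.569 = 6.5070
  (35 − 28.635)²/28.635 = 1.4148
  (20 − 13.309)²/13.309 = 3.3639
χ² = 0.1423 + 4.3982 + 0.9563 + 2.2736 + 0.2106 + 6.5070 + 1.4148 + 3.3639 = 19.27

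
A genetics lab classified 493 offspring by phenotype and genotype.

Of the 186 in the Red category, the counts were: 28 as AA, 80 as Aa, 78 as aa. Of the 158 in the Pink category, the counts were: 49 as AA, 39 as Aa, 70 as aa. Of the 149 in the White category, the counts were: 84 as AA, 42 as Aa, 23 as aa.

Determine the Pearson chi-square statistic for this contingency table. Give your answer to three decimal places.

76.491

Row totals: 186, 158, 149. Column totals: 161, 161, 171. Grand total N = 493.
Expected counts (row total × column total / N):
  Red, AA: 186×161/493 = 60.7424
  Red, Aa: 186×161/493 = 60.7424
  Red, aa: 186×171/493 = 64.5152
  Pink, AA: 158×161/493 = 51.5984
  Pink, Aa: 158×161/493 = 51.5984
  Pink, aa: 158×171/493 = 54.8032
  White, AA: 149×161/493 = 48.6592
  White, Aa: 149×161/493 = 48.6592
  White, aa: 149×171/493 = 51.6815
Contributions (O − E)²/E:
  (28 − 60.7424)²/60.7424 = 17.6494
  (80 − 60.7424)²/60.7424 = 6.1054
  (78 − 64.5152)²/64.5152 = 2.8186
  (49 − 51.5984)²/51.5984 = 0.1309
  (39 − 51.5984)²/51.5984 = 3.0761
  (70 − 54.8032)²/54.8032 = 4.2140
  (84 − 48.6592)²/48.6592 = 25.6677
  (42 − 48.6592)²/48.6592 = 0.9113
  (23 − 51.6815)²/51.6815 = 15.9173
χ² = 17.6494 + 6.1054 + 2.8186 + 0.1309 + 3.0761 + 4.2140 + 25.6677 + 0.9113 + 15.9173 = 76.491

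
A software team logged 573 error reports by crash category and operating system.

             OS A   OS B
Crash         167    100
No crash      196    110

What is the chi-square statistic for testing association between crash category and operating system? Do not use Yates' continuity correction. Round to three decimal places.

0.139

Row totals: 267, 306. Column totals: 363, 210. Grand total N = 573.
Expected counts (row total × column total / N):
  Crash, OS A: 267×363/573 = 169.1466
  Crash, OS B: 267×210/573 = 97.8534
  No crash, OS A: 306×363/573 = 193.8534
  No crash, OS B: 306×210/573 = 112.1466
Contributions (O − E)²/E:
  (167 − 169.1466)²/169.1466 = 0.0272
  (100 − 97.8534)²/97.8534 = 0.0471
  (196 − 193.8534)²/193.8534 = 0.0238
  (110 − 112.1466)²/112.1466 = 0.0411
χ² = 0.0272 + 0.0471 + 0.0238 + 0.0411 = 0.139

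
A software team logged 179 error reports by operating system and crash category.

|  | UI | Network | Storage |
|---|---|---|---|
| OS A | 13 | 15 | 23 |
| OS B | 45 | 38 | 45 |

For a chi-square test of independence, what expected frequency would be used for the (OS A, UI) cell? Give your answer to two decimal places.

Row total (OS A) = 51; column total (UI) = 58; grand total N = 179.
Expected count = (row total × column total) / N = 51 × 58 / 179 = 16.53.

16.53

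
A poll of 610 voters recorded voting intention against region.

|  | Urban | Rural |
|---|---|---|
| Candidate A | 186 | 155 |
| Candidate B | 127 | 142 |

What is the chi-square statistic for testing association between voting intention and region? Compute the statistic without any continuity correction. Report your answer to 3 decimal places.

3.237

Row totals: 341, 269. Column totals: 313, 297. Grand total N = 610.
Expected counts (row total × column total / N):
  Candidate A, Urban: 341×313/610 = 174.9721
  Candidate A, Rural: 341×297/610 = 166.0279
  Candidate B, Urban: 269×313/610 = 138.0279
  Candidate B, Rural: 269×297/610 = 130.9721
Contributions (O − E)²/E:
  (186 − 174.9721)²/174.9721 = 0.6951
  (155 − 166.0279)²/166.0279 = 0.7325
  (127 − 138.0279)²/138.0279 = 0.8811
  (142 − 130.9721)²/130.9721 = 0.9286
χ² = 0.6951 + 0.7325 + 0.8811 + 0.9286 = 3.237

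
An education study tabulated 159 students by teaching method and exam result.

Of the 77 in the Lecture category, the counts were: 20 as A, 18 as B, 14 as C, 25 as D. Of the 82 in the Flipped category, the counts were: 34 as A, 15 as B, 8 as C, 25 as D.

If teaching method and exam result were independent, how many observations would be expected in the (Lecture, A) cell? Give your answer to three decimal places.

Row total (Lecture) = 77; column total (A) = 54; grand total N = 159.
Expected count = (row total × column total) / N = 77 × 54 / 159 = 26.151.

26.151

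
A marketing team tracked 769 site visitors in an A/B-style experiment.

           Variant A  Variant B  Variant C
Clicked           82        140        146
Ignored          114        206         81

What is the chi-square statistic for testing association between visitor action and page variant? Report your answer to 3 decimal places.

35.075

Row totals: 368, 401. Column totals: 196, 346, 227. Grand total N = 769.
Expected counts (row total × column total / N):
  Clicked, Variant A: 368×196/769 = 93.7945
  Clicked, Variant B: 368×346/769 = 165.5761
  Clicked, Variant C: 368×227/769 = 108.6294
  Ignored, Variant A: 401×196/769 = 102.2055
  Ignored, Variant B: 401×346/769 = 180.4239
  Ignored, Variant C: 401×227/769 = 118.3706
Contributions (O − E)²/E:
  (82 − 93.7945)²/93.7945 = 1.4831
  (140 − 165.5761)²/165.5761 = 3.9507
  (146 − 108.6294)²/108.6294 = 12.8562
  (114 − 102.2055)²/102.2055 = 1.3611
  (206 − 180.4239)²/180.4239 = 3.6256
  (81 − 118.3706)²/118.3706 = 11.7982
χ² = 1.4831 + 3.9507 + 12.8562 + 1.3611 + 3.6256 + 11.7982 = 35.075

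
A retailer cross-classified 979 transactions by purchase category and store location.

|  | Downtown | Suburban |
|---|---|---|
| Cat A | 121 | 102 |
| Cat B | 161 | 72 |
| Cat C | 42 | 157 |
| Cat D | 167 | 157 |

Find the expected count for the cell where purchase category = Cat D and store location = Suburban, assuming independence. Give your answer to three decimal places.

Row total (Cat D) = 324; column total (Suburban) = 488; grand total N = 979.
Expected count = (row total × column total) / N = 324 × 488 / 979 = 161.504.

161.504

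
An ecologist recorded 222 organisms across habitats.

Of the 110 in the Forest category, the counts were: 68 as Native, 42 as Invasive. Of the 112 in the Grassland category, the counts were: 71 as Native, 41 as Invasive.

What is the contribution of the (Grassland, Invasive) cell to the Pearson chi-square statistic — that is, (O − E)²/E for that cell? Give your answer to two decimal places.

0.02

Row total (Grassland) = 112; column total (Invasive) = 83; N = 222.
Expected count E = 112 × 83 / 222 = 41.874.
Contribution = (O − E)²/E = (41 − 41.874)² / 41.874 = 0.02.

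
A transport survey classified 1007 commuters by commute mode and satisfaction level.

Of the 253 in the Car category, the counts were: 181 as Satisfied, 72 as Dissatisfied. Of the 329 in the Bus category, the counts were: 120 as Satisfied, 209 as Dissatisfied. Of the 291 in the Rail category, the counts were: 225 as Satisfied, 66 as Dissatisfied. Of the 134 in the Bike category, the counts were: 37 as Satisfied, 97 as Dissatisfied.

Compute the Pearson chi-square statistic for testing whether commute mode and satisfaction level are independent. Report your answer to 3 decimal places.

Row totals: 253, 329, 291, 134. Column totals: 563, 444. Grand total N = 1007.
Expected counts (row total × column total / N):
  Car, Satisfied: 253×563/1007 = 141.4489
  Car, Dissatisfied: 253×444/1007 = 111.5511
  Bus, Satisfied: 329×563/1007 = 183.9394
  Bus, Dissatisfied: 329×444/1007 = 145.0606
  Rail, Satisfied: 291×563/1007 = 162.6941
  Rail, Dissatisfied: 291×444/1007 = 128.3059
  Bike, Satisfied: 134×563/1007 = 74.9176
  Bike, Dissatisfied: 134×444/1007 = 59.0824
Contributions (O − E)²/E:
  (181 − 141.4489)²/141.4489 = 11.0590
  (72 − 111.5511)²/111.5511 = 14.0231
  (120 − 183.9394)²/183.9394 = 22.2261
  (209 − 145.0606)²/145.0606 = 28.1830
  (225 − 162.6941)²/162.6941 = 23.8609
  (66 − 128.3059)²/128.3059 = 30.2560
  (37 − 74.9176)²/74.9176 = 19.1910
  (97 − 59.0824)²/59.0824 = 24.3346
χ² = 11.0590 + 14.0231 + 22.2261 + 28.1830 + 23.8609 + 30.2560 + 19.1910 + 24.3346 = 173.134

173.134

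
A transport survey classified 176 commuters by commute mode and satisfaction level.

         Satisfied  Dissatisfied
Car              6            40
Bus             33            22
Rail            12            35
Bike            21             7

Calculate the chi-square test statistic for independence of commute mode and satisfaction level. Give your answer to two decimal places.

41.13

Row totals: 46, 55, 47, 28. Column totals: 72, 104. Grand total N = 176.
Expected counts (row total × column total / N):
  Car, Satisfied: 46×72/176 = 18.818
  Car, Dissatisfied: 46×104/176 = 27.182
  Bus, Satisfied: 55×72/176 = 22.500
  Bus, Dissatisfied: 55×104/176 = 32.500
  Rail, Satisfied: 47×72/176 = 19.227
  Rail, Dissatisfied: 47×104/176 = 27.773
  Bike, Satisfied: 28×72/176 = 11.455
  Bike, Dissatisfied: 28×104/176 = 16.545
Contributions (O − E)²/E:
  (6 − 18.818)²/18.818 = 8.7311
  (40 − 27.182)²/27.182 = 6.0445
  (33 − 22.500)²/22.500 = 4.9000
  (22 − 32.500)²/32.500 = 3.3923
  (12 − 19.227)²/19.227 = 2.7165
  (35 − 27.773)²/27.773 = 1.8806
  (21 − 11.455)²/11.455 = 7.9535
  (7 − 16.545)²/16.545 = 5.5066
χ² = 8.7311 + 6.0445 + 4.9000 + 3.3923 + 2.7165 + 1.8806 + 7.9535 + 5.5066 = 41.13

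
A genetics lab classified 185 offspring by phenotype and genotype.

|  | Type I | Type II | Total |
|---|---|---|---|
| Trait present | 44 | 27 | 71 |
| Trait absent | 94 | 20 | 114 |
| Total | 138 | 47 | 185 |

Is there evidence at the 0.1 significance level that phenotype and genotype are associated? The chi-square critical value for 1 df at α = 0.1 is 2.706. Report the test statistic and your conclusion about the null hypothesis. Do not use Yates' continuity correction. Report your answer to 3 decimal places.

9.687; reject H₀

Grand total N = 185.
Expected counts (row total × column total / N):
  Trait present, Type I: 71×138/185 = 52.9622
  Trait present, Type II: 71×47/185 = 18.0378
  Trait absent, Type I: 114×138/185 = 85.0378
  Trait absent, Type II: 114×47/185 = 28.9622
Contributions (O − E)²/E:
  (44 − 52.9622)²/52.9622 = 1.5166
  (27 − 18.0378)²/18.0378 = 4.4529
  (94 − 85.0378)²/85.0378 = 0.9445
  (20 − 28.9622)²/28.9622 = 2.7733
χ² = 1.5166 + 4.4529 + 0.9445 + 2.7733 = 9.687
df = (2−1)(2−1) = 1. Since 9.687 > 2.706, reject the null hypothesis of independence at α = 0.1.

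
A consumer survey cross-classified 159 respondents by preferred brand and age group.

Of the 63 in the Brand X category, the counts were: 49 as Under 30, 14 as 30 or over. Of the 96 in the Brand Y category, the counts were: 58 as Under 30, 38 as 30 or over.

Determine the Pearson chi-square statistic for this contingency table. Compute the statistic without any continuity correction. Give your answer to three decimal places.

5.209

Row totals: 63, 96. Column totals: 107, 52. Grand total N = 159.
Expected counts (row total × column total / N):
  Brand X, Under 30: 63×107/159 = 42.3962
  Brand X, 30 or over: 63×52/159 = 20.6038
  Brand Y, Under 30: 96×107/159 = 64.6038
  Brand Y, 30 or over: 96×52/159 = 31.3962
Contributions (O − E)²/E:
  (49 − 42.3962)²/42.3962 = 1.0286
  (14 − 20.6038)²/20.6038 = 2.1166
  (58 − 64.6038)²/64.6038 = 0.6750
  (38 − 31.3962)²/31.3962 = 1.3890
χ² = 1.0286 + 2.1166 + 0.6750 + 1.3890 = 5.209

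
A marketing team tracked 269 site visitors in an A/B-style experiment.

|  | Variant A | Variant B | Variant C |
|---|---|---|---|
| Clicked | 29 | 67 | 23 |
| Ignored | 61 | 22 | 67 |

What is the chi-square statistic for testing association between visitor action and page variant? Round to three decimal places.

52.770

Row totals: 119, 150. Column totals: 90, 89, 90. Grand total N = 269.
Expected counts (row total × column total / N):
  Clicked, Variant A: 119×90/269 = 39.8141
  Clicked, Variant B: 119×89/269 = 39.3717
  Clicked, Variant C: 119×90/269 = 39.8141
  Ignored, Variant A: 150×90/269 = 50.1859
  Ignored, Variant B: 150×89/269 = 49.6283
  Ignored, Variant C: 150×90/269 = 50.1859
Contributions (O − E)²/E:
  (29 − 39.8141)²/39.8141 = 2.9373
  (67 − 39.3717)²/39.3717 = 19.3876
  (23 − 39.8141)²/39.8141 = 7.1009
  (61 − 50.1859)²/50.1859 = 2.3302
  (22 − 49.6283)²/49.6283 = 15.3808
  (67 − 50.1859)²/50.1859 = 5.6333
χ² = 2.9373 + 19.3876 + 7.1009 + 2.3302 + 15.3808 + 5.6333 = 52.770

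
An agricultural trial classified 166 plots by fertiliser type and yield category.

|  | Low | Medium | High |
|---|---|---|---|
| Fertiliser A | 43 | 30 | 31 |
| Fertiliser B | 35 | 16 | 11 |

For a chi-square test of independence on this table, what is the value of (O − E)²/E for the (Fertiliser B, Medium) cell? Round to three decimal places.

0.081

Row total (Fertiliser B) = 62; column total (Medium) = 46; N = 166.
Expected count E = 62 × 46 / 166 = 17.1807.
Contribution = (O − E)²/E = (16 − 17.1807)² / 17.1807 = 0.081.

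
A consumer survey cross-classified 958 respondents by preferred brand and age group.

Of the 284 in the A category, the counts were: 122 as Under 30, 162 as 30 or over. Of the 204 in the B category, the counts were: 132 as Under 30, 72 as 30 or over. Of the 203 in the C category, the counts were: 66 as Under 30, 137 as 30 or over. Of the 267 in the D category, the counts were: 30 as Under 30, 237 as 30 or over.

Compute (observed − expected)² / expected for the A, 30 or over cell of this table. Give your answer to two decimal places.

1.85

Row total (A) = 284; column total (30 or over) = 608; N = 958.
Expected count E = 284 × 608 / 958 = 180.2422.
Contribution = (O − E)²/E = (162 − 180.2422)² / 180.2422 = 1.85.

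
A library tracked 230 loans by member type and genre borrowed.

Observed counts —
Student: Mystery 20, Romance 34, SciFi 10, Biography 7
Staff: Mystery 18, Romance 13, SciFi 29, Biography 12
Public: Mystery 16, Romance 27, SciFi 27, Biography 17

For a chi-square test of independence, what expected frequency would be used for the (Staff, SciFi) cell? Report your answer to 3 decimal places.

Row total (Staff) = 72; column total (SciFi) = 66; grand total N = 230.
Expected count = (row total × column total) / N = 72 × 66 / 230 = 20.661.

20.661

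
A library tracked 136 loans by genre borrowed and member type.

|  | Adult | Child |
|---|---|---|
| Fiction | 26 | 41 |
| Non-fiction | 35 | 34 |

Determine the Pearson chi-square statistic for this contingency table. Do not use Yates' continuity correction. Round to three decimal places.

Row totals: 67, 69. Column totals: 61, 75. Grand total N = 136.
Expected counts (row total × column total / N):
  Fiction, Adult: 67×61/136 = 30.0515
  Fiction, Child: 67×75/136 = 36.9485
  Non-fiction, Adult: 69×61/136 = 30.9485
  Non-fiction, Child: 69×75/136 = 38.0515
Contributions (O − E)²/E:
  (26 − 30.0515)²/30.0515 = 0.5462
  (41 − 36.9485)²/36.9485 = 0.4443
  (35 − 30.9485)²/30.9485 = 0.5304
  (34 − 38.0515)²/38.0515 = 0.4314
χ² = 0.5462 + 0.4443 + 0.5304 + 0.4314 = 1.952

1.952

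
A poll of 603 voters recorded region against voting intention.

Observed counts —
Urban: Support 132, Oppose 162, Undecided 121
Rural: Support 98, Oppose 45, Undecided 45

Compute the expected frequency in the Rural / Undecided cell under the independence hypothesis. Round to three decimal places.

Row total (Rural) = 188; column total (Undecided) = 166; grand total N = 603.
Expected count = (row total × column total) / N = 188 × 166 / 603 = 51.755.

51.755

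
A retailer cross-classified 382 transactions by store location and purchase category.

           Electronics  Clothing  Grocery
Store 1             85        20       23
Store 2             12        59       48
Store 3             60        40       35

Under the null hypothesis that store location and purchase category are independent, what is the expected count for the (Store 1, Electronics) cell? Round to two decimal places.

Row total (Store 1) = 128; column total (Electronics) = 157; grand total N = 382.
Expected count = (row total × column total) / N = 128 × 157 / 382 = 52.61.

52.61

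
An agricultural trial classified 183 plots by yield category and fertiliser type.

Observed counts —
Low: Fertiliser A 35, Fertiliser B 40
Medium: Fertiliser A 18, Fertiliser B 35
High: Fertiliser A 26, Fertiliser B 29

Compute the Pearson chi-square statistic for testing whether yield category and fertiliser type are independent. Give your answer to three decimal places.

2.583

Row totals: 75, 53, 55. Column totals: 79, 104. Grand total N = 183.
Expected counts (row total × column total / N):
  Low, Fertiliser A: 75×79/183 = 32.37705
  Low, Fertiliser B: 75×104/183 = 42.62295
  Medium, Fertiliser A: 53×79/183 = 22.87978
  Medium, Fertiliser B: 53×104/183 = 30.12022
  High, Fertiliser A: 55×79/183 = 23.74317
  High, Fertiliser B: 55×104/183 = 31.25683
Contributions (O − E)²/E:
  (35 − 32.37705)²/32.37705 = 0.2125
  (40 − 42.62295)²/42.62295 = 0.1614
  (18 − 22.87978)²/22.87978 = 1.0408
  (35 − 30.12022)²/30.12022 = 0.7906
  (26 − 23.74317)²/23.74317 = 0.2145
  (29 − 31.25683)²/31.25683 = 0.1629
χ² = 0.2125 + 0.1614 + 1.0408 + 0.7906 + 0.2145 + 0.1629 = 2.583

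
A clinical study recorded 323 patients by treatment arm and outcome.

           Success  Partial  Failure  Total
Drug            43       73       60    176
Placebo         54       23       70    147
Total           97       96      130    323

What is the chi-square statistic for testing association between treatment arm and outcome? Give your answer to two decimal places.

25.66

Grand total N = 323.
Expected counts (row total × column total / N):
  Drug, Success: 176×97/323 = 52.854
  Drug, Partial: 176×96/323 = 52.310
  Drug, Failure: 176×130/323 = 70.836
  Placebo, Success: 147×97/323 = 44.146
  Placebo, Partial: 147×96/323 = 43.690
  Placebo, Failure: 147×130/323 = 59.164
Contributions (O − E)²/E:
  (43 − 52.854)²/52.854 = 1.8372
  (73 − 52.310)²/52.310 = 8.1834
  (60 − 70.836)²/70.836 = 1.6576
  (54 − 44.146)²/44.146 = 2.1995
  (23 − 43.690)²/43.690 = 9.7980
  (70 − 59.164)²/59.164 = 1.9846
χ² = 1.8372 + 8.1834 + 1.6576 + 2.1995 + 9.7980 + 1.9846 = 25.66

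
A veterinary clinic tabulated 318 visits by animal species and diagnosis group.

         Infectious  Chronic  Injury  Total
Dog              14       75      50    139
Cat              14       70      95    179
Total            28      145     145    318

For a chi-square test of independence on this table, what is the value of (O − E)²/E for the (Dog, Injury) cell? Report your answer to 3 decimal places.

2.825

Row total (Dog) = 139; column total (Injury) = 145; N = 318.
Expected count E = 139 × 145 / 318 = 63.3805.
Contribution = (O − E)²/E = (50 − 63.3805)² / 63.3805 = 2.825.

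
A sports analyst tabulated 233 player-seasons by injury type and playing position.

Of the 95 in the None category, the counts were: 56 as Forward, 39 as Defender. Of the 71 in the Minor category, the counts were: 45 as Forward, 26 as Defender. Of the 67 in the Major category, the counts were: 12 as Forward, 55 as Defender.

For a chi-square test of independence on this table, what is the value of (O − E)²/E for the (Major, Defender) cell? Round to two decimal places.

Row total (Major) = 67; column total (Defender) = 120; N = 233.
Expected count E = 67 × 120 / 233 = 34.506.
Contribution = (O − E)²/E = (55 − 34.506)² / 34.506 = 12.17.

12.17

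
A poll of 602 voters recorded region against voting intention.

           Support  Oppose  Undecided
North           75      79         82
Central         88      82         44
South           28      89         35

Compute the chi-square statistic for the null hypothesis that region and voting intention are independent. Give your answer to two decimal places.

38.76

Row totals: 236, 214, 152. Column totals: 191, 250, 161. Grand total N = 602.
Expected counts (row total × column total / N):
  North, Support: 236×191/602 = 74.877
  North, Oppose: 236×250/602 = 98.007
  North, Undecided: 236×161/602 = 63.116
  Central, Support: 214×191/602 = 67.897
  Central, Oppose: 214×250/602 = 88.870
  Central, Undecided: 214×161/602 = 57.233
  South, Support: 152×191/602 = 48.226
  South, Oppose: 152×250/602 = 63.123
  South, Undecided: 152×161/602 = 40.651
Contributions (O − E)²/E:
  (75 − 74.877)²/74.877 = 0.0002
  (79 − 98.007)²/98.007 = 3.6861
  (82 − 63.116)²/63.116 = 5.6500
  (88 − 67.897)²/67.897 = 5.9521
  (82 − 88.870)²/88.870 = 0.5311
  (44 − 57.233)²/57.233 = 3.0596
  (28 − 48.226)²/48.226 = 8.4828
  (89 − 63.123)²/63.123 = 10.6082
  (35 − 40.651)²/40.651 = 0.7856
χ² = 0.0002 + 3.6861 + 5.6500 + 5.9521 + 0.5311 + 3.0596 + 8.4828 + 10.6082 + 0.7856 = 38.76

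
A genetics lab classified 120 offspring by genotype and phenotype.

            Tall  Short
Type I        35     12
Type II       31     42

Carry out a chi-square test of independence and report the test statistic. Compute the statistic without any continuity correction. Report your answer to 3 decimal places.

11.831

Row totals: 47, 73. Column totals: 66, 54. Grand total N = 120.
Expected counts (row total × column total / N):
  Type I, Tall: 47×66/120 = 25.8500
  Type I, Short: 47×54/120 = 21.1500
  Type II, Tall: 73×66/120 = 40.1500
  Type II, Short: 73×54/120 = 32.8500
Contributions (O − E)²/E:
  (35 − 25.8500)²/25.8500 = 3.2388
  (12 − 21.1500)²/21.1500 = 3.9585
  (31 − 40.1500)²/40.1500 = 2.0852
  (42 − 32.8500)²/32.8500 = 2.5486
χ² = 3.2388 + 3.9585 + 2.0852 + 2.5486 = 11.831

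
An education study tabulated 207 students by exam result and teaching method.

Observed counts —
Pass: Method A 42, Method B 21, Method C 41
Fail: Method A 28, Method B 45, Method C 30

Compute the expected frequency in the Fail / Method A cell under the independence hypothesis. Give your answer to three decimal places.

34.831

Row total (Fail) = 103; column total (Method A) = 70; grand total N = 207.
Expected count = (row total × column total) / N = 103 × 70 / 207 = 34.831.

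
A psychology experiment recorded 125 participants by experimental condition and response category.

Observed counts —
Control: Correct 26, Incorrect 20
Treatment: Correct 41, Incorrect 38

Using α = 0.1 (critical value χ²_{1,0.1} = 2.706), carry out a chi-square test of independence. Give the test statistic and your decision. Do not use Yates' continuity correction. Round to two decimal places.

0.25; fail to reject H₀

Row totals: 46, 79. Column totals: 67, 58. Grand total N = 125.
Expected counts (row total × column total / N):
  Control, Correct: 46×67/125 = 24.656
  Control, Incorrect: 46×58/125 = 21.344
  Treatment, Correct: 79×67/125 = 42.344
  Treatment, Incorrect: 79×58/125 = 36.656
Contributions (O − E)²/E:
  (26 − 24.656)²/24.656 = 0.0733
  (20 − 21.344)²/21.344 = 0.0846
  (41 − 42.344)²/42.344 = 0.0427
  (38 − 36.656)²/36.656 = 0.0493
χ² = 0.0733 + 0.0846 + 0.0427 + 0.0493 = 0.25
df = (2−1)(2−1) = 1. Since 0.25 < 2.706, fail to reject the null hypothesis of independence at α = 0.1.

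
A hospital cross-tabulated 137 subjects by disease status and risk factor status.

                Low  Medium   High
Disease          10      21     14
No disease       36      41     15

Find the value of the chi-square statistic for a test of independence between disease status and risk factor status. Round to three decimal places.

5.732

Row totals: 45, 92. Column totals: 46, 62, 29. Grand total N = 137.
Expected counts (row total × column total / N):
  Disease, Low: 45×46/137 = 15.1095
  Disease, Medium: 45×62/137 = 20.3650
  Disease, High: 45×29/137 = 9.5255
  No disease, Low: 92×46/137 = 30.8905
  No disease, Medium: 92×62/137 = 41.6350
  No disease, High: 92×29/137 = 19.4745
Contributions (O − E)²/E:
  (10 − 15.1095)²/15.1095 = 1.7279
  (21 − 20.3650)²/20.3650 = 0.0198
  (14 − 9.5255)²/9.5255 = 2.1018
  (36 − 30.8905)²/30.8905 = 0.8451
  (41 − 41.6350)²/41.6350 = 0.0097
  (15 − 19.4745)²/19.4745 = 1.0281
χ² = 1.7279 + 0.0198 + 2.1018 + 0.8451 + 0.0097 + 1.0281 = 5.732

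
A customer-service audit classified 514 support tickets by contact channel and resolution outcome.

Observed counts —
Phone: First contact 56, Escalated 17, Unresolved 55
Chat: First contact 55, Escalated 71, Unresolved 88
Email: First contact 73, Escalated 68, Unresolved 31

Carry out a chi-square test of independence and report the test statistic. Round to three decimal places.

47.322

Row totals: 128, 214, 172. Column totals: 184, 156, 174. Grand total N = 514.
Expected counts (row total × column total / N):
  Phone, First contact: 128×184/514 = 45.8210
  Phone, Escalated: 128×156/514 = 38.8482
  Phone, Unresolved: 128×174/514 = 43.3307
  Chat, First contact: 214×184/514 = 76.6070
  Chat, Escalated: 214×156/514 = 64.9494
  Chat, Unresolved: 214×174/514 = 72.4436
  Email, First contact: 172×184/514 = 61.5720
  Email, Escalated: 172×156/514 = 52.2023
  Email, Unresolved: 172×174/514 = 58.2257
Contributions (O − E)²/E:
  (56 − 45.8210)²/45.8210 = 2.2612
  (17 − 38.8482)²/38.8482 = 12.2874
  (55 − 43.3307)²/43.3307 = 3.1426
  (55 − 76.6070)²/76.6070 = 6.0943
  (71 − 64.9494)²/64.9494 = 0.5637
  (88 − 72.4436)²/72.4436 = 3.3406
  (73 − 61.5720)²/61.5720 = 2.1211
  (68 − 52.2023)²/52.2023 = 4.7808
  (31 − 58.2257)²/58.2257 = 12.7304
χ² = 2.2612 + 12.2874 + 3.1426 + 6.0943 + 0.5637 + 3.3406 + 2.1211 + 4.7808 + 12.7304 = 47.322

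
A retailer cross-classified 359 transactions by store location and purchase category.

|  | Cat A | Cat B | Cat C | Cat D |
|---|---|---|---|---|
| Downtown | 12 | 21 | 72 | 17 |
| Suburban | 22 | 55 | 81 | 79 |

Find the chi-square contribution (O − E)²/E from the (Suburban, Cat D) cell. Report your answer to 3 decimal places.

Row total (Suburban) = 237; column total (Cat D) = 96; N = 359.
Expected count E = 237 × 96 / 359 = 63.37604.
Contribution = (O − E)²/E = (79 − 63.37604)² / 63.37604 = 3.852.

3.852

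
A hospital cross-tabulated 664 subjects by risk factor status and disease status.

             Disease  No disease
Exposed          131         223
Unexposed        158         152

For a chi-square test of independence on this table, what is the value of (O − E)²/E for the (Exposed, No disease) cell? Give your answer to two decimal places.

2.66

Row total (Exposed) = 354; column total (No disease) = 375; N = 664.
Expected count E = 354 × 375 / 664 = 199.925.
Contribution = (O − E)²/E = (223 − 199.925)² / 199.925 = 2.66.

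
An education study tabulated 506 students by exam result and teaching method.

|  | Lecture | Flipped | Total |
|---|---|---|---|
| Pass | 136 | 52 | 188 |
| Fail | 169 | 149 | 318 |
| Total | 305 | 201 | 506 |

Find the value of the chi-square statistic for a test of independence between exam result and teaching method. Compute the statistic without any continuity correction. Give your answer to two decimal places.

18.18

Grand total N = 506.
Expected counts (row total × column total / N):
  Pass, Lecture: 188×305/506 = 113.320
  Pass, Flipped: 188×201/506 = 74.680
  Fail, Lecture: 318×305/506 = 191.680
  Fail, Flipped: 318×201/506 = 126.320
Contributions (O − E)²/E:
  (136 − 113.320)²/113.320 = 4.5392
  (52 − 74.680)²/74.680 = 6.8878
  (169 − 191.680)²/191.680 = 2.6835
  (149 − 126.320)²/126.320 = 4.0721
χ² = 4.5392 + 6.8878 + 2.6835 + 4.0721 = 18.18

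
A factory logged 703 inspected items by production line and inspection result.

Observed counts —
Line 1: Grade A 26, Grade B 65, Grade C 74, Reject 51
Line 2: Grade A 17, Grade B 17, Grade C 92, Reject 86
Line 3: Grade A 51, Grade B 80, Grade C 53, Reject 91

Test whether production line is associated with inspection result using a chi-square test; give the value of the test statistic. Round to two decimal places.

Row totals: 216, 212, 275. Column totals: 94, 162, 219, 228. Grand total N = 703.
Expected counts (row total × column total / N):
  Line 1, Grade A: 216×94/703 = 28.882
  Line 1, Grade B: 216×162/703 = 49.775
  Line 1, Grade C: 216×219/703 = 67.289
  Line 1, Reject: 216×228/703 = 70.054
  Line 2, Grade A: 212×94/703 = 28.347
  Line 2, Grade B: 212×162/703 = 48.853
  Line 2, Grade C: 212×219/703 = 66.043
  Line 2, Reject: 212×228/703 = 68.757
  Line 3, Grade A: 275×94/703 = 36.771
  Line 3, Grade B: 275×162/703 = 63.371
  Line 3, Grade C: 275×219/703 = 85.669
  Line 3, Reject: 275×228/703 = 89.189
Contributions (O − E)²/E:
  (26 − 28.882)²/28.882 = 0.2876
  (65 − 49.775)²/49.775 = 4.6570
  (74 − 67.289)²/67.289 = 0.6693
  (51 − 70.054)²/70.054 = 5.1825
  (17 − 28.347)²/28.347 = 4.5421
  (17 − 48.853)²/48.853 = 20.7687
  (92 − 66.043)²/66.043 = 10.2019
  (86 − 68.757)²/68.757 = 4.3242
  (51 − 36.771)²/36.771 = 5.5061
  (80 − 63.371)²/63.371 = 4.3636
  (53 − 85.669)²/85.669 = 12.4580
  (91 − 89.189)²/89.189 = 0.0368
χ² = 0.2876 + 4.6570 + 0.6693 + 5.1825 + 4.5421 + 20.7687 + 10.2019 + 4.3242 + 5.5061 + 4.3636 + 12.4580 + 0.0368 = 73.00

73.00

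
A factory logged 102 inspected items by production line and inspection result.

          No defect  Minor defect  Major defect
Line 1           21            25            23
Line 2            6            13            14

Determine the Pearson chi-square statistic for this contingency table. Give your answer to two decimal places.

Row totals: 69, 33. Column totals: 27, 38, 37. Grand total N = 102.
Expected counts (row total × column total / N):
  Line 1, No defect: 69×27/102 = 18.265
  Line 1, Minor defect: 69×38/102 = 25.706
  Line 1, Major defect: 69×37/102 = 25.029
  Line 2, No defect: 33×27/102 = 8.735
  Line 2, Minor defect: 33×38/102 = 12.294
  Line 2, Major defect: 33×37/102 = 11.971
Contributions (O − E)²/E:
  (21 − 18.265)²/18.265 = 0.4095
  (25 − 25.706)²/25.706 = 0.0194
  (23 − 25.029)²/25.029 = 0.1645
  (6 − 8.735)²/8.735 = 0.8564
  (13 − 12.294)²/12.294 = 0.0405
  (14 − 11.971)²/11.971 = 0.3439
χ² = 0.4095 + 0.0194 + 0.1645 + 0.8564 + 0.0405 + 0.3439 = 1.83

1.83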